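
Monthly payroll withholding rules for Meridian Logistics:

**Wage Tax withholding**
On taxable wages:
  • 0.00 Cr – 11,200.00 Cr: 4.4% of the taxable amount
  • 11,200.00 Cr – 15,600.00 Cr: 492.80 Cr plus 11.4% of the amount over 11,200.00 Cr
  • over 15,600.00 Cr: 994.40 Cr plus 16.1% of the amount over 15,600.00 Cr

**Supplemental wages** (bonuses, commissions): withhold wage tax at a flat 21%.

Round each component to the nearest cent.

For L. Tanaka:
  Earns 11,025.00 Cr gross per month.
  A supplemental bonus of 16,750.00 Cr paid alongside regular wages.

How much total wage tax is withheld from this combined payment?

4,002.60 Cr

Wage Tax: taxable = 11,025.00 Cr
  4.4% × 11,025.00 Cr = 485.10 Cr
Supplemental (21% flat on bonus): 21% × 16,750.00 Cr = 3,517.50 Cr
Total wage tax: 485.10 Cr + 3,517.50 Cr = 4,002.60 Cr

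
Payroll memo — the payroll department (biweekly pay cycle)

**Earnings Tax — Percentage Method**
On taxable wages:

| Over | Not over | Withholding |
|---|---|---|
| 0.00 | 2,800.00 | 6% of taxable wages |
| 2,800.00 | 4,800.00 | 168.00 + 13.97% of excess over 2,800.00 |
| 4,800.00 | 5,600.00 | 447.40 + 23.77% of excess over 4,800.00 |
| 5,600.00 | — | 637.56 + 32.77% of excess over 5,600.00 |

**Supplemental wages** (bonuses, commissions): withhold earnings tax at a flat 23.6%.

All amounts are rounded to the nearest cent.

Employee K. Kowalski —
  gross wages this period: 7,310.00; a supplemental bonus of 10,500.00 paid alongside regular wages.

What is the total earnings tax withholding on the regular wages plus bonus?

Earnings Tax: taxable = 7,310.00
  637.56 + 32.77% × (7,310.00 − 5,600.00) = 637.56 + 32.77% × 1,710.00 = 1,197.93
Supplemental (23.6% flat on bonus): 23.6% × 10,500.00 = 2,478.00
Total earnings tax: 1,197.93 + 2,478.00 = 3,675.93

3,675.93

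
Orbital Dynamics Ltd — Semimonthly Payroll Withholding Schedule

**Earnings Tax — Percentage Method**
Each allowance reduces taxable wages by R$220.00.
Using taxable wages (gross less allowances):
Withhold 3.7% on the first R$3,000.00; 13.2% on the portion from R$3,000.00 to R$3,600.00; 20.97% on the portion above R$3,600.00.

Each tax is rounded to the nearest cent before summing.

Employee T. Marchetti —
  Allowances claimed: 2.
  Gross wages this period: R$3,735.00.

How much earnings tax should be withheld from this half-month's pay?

Earnings Tax: taxable = R$3,735.00 − 2×R$220.00 = R$3,295.00
  R$111.00 + 13.2% × (R$3,295.00 − R$3,000.00) = R$111.00 + 13.2% × R$295.00 = R$149.94

R$149.94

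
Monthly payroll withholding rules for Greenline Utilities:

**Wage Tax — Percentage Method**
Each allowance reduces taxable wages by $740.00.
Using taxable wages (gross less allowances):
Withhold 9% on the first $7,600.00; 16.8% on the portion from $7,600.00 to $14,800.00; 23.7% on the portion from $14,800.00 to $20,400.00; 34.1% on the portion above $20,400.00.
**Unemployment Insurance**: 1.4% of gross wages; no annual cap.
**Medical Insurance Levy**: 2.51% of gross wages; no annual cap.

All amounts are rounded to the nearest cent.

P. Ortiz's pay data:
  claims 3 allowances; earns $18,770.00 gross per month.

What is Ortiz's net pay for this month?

$15,727.74

Wage Tax: taxable = $18,770.00 − 3×$740.00 = $16,550.00
  $1,893.60 + 23.7% × ($16,550.00 − $14,800.00) = $1,893.60 + 23.7% × $1,750.00 = $2,308.35
Unemployment Insurance: 1.4% × $18,770.00 = $262.78
Medical Insurance Levy: 2.51% × $18,770.00 = $471.13
Total withheld: $2,308.35 + $262.78 + $471.13 = $3,042.26
Net pay: $18,770.00 − $3,042.26 = $15,727.74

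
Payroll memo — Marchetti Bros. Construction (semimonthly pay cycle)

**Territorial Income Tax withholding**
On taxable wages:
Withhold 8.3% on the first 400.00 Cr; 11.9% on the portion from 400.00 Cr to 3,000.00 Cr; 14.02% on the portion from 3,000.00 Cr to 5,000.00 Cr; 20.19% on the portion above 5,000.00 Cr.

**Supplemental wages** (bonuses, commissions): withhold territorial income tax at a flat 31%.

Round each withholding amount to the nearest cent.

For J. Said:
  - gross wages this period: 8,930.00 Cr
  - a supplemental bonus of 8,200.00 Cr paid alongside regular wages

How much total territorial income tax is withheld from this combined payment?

3,958.47 Cr

Territorial Income Tax: taxable = 8,930.00 Cr
  623.00 Cr + 20.19% × (8,930.00 Cr − 5,000.00 Cr) = 623.00 Cr + 20.19% × 3,930.00 Cr = 1,416.47 Cr
Supplemental (31% flat on bonus): 31% × 8,200.00 Cr = 2,542.00 Cr
Total territorial income tax: 1,416.47 Cr + 2,542.00 Cr = 3,958.47 Cr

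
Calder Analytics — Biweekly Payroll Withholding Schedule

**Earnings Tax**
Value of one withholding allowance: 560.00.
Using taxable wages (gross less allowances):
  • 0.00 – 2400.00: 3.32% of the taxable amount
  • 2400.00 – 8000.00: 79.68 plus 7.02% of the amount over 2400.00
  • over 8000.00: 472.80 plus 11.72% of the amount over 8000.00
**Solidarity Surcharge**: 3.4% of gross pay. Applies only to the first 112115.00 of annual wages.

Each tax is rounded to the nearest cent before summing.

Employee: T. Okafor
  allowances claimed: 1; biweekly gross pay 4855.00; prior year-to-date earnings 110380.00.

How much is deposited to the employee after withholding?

4583.30

Earnings Tax: taxable = 4855.00 − 1×560.00 = 4295.00
  79.68 + 7.02% × (4295.00 − 2400.00) = 79.68 + 7.02% × 1895.00 = 212.71
Solidarity Surcharge: cap 112115.00 − YTD 110380.00 = 1735.00 subject; 3.4% × 1735.00 = 58.99
Total withheld: 212.71 + 58.99 = 271.70
Net pay: 4855.00 − 271.70 = 4583.30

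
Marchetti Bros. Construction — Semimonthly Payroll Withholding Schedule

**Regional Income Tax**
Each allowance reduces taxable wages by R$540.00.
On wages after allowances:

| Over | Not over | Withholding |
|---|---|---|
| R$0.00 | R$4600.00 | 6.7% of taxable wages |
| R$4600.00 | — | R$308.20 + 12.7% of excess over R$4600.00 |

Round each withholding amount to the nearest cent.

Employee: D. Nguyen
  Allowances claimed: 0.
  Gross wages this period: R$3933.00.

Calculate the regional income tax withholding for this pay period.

Regional Income Tax: taxable = R$3933.00
  6.7% × R$3933.00 = R$263.51

R$263.51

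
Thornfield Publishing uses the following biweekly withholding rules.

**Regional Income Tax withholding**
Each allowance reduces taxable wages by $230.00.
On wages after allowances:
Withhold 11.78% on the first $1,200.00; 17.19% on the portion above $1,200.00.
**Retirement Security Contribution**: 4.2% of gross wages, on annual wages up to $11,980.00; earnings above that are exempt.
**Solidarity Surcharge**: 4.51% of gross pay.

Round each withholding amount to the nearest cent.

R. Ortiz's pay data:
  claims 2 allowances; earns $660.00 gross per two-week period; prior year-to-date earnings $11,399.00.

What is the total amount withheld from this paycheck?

$77.73

Regional Income Tax: taxable = $660.00 − 2×$230.00 = $200.00
  11.78% × $200.00 = $23.56
Retirement Security Contribution: cap $11,980.00 − YTD $11,399.00 = $581.00 subject; 4.2% × $581.00 = $24.40
Solidarity Surcharge: 4.51% × $660.00 = $29.77
Total: $23.56 + $24.40 + $29.77 = $77.73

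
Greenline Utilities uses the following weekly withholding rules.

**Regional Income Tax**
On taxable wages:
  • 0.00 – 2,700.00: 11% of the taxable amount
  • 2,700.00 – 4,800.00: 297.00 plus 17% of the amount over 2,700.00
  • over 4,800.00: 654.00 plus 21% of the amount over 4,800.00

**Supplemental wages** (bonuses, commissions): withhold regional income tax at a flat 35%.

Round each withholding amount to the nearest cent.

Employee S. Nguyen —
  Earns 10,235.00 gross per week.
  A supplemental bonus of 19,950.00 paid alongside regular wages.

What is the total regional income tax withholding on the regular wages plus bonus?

8,777.85

Regional Income Tax: taxable = 10,235.00
  654.00 + 21% × (10,235.00 − 4,800.00) = 654.00 + 21% × 5,435.00 = 1,795.35
Supplemental (35% flat on bonus): 35% × 19,950.00 = 6,982.50
Total regional income tax: 1,795.35 + 6,982.50 = 8,777.85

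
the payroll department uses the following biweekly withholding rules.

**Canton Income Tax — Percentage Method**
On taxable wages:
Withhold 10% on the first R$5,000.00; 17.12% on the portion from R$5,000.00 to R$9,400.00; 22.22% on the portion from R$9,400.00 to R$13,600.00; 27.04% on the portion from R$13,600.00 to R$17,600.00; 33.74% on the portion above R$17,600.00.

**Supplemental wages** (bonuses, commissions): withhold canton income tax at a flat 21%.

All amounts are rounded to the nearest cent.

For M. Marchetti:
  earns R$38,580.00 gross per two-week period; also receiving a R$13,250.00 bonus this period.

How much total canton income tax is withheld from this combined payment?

Canton Income Tax: taxable = R$38,580.00
  R$3,268.12 + 33.74% × (R$38,580.00 − R$17,600.00) = R$3,268.12 + 33.74% × R$20,980.00 = R$10,346.77
Supplemental (21% flat on bonus): 21% × R$13,250.00 = R$2,782.50
Total canton income tax: R$10,346.77 + R$2,782.50 = R$13,129.27

R$13,129.27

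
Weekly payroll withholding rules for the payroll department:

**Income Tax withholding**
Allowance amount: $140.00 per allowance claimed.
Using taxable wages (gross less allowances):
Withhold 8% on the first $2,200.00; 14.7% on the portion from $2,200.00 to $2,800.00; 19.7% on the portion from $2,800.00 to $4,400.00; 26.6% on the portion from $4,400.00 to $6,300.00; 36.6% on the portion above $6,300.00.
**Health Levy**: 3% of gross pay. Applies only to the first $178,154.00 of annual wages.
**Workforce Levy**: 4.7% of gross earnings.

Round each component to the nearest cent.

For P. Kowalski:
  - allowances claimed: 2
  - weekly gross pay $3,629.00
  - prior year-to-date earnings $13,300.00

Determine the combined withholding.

Income Tax: taxable = $3,629.00 − 2×$140.00 = $3,349.00
  $264.20 + 19.7% × ($3,349.00 − $2,800.00) = $264.20 + 19.7% × $549.00 = $372.35
Health Levy: 3% × $3,629.00 = $108.87
Workforce Levy: 4.7% × $3,629.00 = $170.56
Total: $372.35 + $108.87 + $170.56 = $651.78

$651.78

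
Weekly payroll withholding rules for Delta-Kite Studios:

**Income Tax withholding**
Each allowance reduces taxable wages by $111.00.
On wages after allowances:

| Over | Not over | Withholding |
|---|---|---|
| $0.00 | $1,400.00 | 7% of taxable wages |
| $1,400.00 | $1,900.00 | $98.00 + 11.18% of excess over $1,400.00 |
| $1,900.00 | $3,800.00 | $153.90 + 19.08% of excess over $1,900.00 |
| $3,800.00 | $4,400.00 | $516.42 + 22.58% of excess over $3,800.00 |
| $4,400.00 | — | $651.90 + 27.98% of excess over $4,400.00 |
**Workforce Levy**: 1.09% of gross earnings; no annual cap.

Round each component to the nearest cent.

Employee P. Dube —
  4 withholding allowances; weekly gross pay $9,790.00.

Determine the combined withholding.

$2,142.50

Income Tax: taxable = $9,790.00 − 4×$111.00 = $9,346.00
  $651.90 + 27.98% × ($9,346.00 − $4,400.00) = $651.90 + 27.98% × $4,946.00 = $2,035.79
Workforce Levy: 1.09% × $9,790.00 = $106.71
Total: $2,035.79 + $106.71 = $2,142.50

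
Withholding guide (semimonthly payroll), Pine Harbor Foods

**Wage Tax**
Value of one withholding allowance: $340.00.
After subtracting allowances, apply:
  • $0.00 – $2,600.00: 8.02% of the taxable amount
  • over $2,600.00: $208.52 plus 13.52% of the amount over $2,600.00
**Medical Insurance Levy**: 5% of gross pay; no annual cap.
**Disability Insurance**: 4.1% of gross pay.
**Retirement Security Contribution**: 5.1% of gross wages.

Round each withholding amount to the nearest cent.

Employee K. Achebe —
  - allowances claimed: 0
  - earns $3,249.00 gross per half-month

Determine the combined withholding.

$757.62

Wage Tax: taxable = $3,249.00
  $208.52 + 13.52% × ($3,249.00 − $2,600.00) = $208.52 + 13.52% × $649.00 = $296.26
Medical Insurance Levy: 5% × $3,249.00 = $162.45
Disability Insurance: 4.1% × $3,249.00 = $133.21
Retirement Security Contribution: 5.1% × $3,249.00 = $165.70
Total: $296.26 + $162.45 + $133.21 + $165.70 = $757.62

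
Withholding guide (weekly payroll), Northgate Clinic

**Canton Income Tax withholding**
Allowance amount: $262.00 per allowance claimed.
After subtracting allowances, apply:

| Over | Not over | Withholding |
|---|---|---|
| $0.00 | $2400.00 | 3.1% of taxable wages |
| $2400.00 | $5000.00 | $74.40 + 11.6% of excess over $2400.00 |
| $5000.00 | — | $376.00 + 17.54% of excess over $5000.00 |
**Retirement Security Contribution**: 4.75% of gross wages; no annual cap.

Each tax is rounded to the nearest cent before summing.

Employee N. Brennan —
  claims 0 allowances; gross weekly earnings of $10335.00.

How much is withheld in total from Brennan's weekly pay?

Canton Income Tax: taxable = $10335.00
  $376.00 + 17.54% × ($10335.00 − $5000.00) = $376.00 + 17.54% × $5335.00 = $1311.76
Retirement Security Contribution: 4.75% × $10335.00 = $490.91
Total: $1311.76 + $490.91 = $1802.67

$1802.67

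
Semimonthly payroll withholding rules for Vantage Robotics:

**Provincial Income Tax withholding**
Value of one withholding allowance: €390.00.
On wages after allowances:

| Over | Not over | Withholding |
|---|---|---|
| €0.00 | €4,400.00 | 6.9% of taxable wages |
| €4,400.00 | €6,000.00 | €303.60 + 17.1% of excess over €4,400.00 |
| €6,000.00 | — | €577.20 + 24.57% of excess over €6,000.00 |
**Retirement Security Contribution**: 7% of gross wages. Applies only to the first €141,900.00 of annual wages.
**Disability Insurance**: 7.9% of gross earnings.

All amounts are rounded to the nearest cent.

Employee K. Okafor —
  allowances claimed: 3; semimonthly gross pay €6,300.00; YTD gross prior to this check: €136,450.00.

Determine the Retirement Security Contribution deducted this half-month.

€381.50

Retirement Security Contribution: cap €141,900.00 − YTD €136,450.00 = €5,450.00 subject; 7% × €5,450.00 = €381.50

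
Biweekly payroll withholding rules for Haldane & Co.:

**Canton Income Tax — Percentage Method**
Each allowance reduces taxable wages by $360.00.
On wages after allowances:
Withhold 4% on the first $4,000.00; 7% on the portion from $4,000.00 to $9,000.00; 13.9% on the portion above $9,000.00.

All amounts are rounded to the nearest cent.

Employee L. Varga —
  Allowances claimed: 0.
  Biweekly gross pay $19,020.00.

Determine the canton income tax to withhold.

$1,902.78

Canton Income Tax: taxable = $19,020.00
  $510.00 + 13.9% × ($19,020.00 − $9,000.00) = $510.00 + 13.9% × $10,020.00 = $1,902.78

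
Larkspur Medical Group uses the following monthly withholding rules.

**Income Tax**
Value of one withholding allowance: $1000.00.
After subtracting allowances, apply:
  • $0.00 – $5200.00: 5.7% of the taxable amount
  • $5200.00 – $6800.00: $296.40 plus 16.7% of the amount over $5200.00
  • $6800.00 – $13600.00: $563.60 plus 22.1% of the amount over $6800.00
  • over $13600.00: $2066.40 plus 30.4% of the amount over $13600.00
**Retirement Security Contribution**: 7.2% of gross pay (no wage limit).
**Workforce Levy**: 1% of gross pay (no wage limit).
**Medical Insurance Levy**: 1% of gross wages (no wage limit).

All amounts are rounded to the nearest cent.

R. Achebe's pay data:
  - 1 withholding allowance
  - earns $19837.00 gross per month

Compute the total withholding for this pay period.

$5483.45

Income Tax: taxable = $19837.00 − 1×$1000.00 = $18837.00
  $2066.40 + 30.4% × ($18837.00 − $13600.00) = $2066.40 + 30.4% × $5237.00 = $3658.45
Retirement Security Contribution: 7.2% × $19837.00 = $1428.26
Workforce Levy: 1% × $19837.00 = $198.37
Medical Insurance Levy: 1% × $19837.00 = $198.37
Total: $3658.45 + $1428.26 + $198.37 + $198.37 = $5483.45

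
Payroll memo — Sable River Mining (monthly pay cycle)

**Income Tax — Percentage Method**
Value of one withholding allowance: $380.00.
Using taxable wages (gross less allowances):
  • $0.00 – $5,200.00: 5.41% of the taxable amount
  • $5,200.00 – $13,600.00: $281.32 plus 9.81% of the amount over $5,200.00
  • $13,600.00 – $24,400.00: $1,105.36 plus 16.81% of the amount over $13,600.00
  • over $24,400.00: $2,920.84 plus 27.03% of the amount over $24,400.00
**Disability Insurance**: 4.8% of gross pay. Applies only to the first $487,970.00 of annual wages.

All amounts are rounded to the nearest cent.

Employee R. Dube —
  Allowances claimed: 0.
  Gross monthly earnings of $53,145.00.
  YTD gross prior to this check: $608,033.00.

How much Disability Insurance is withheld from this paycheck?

Disability Insurance: YTD $608,033.00 ≥ cap $487,970.00 → $0.00

$0.00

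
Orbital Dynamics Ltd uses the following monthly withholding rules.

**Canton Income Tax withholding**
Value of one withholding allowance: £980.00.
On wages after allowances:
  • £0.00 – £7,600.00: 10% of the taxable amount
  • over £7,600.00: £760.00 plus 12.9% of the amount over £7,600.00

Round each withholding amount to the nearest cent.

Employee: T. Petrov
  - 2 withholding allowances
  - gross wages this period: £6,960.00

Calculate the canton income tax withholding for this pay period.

£500.00

Canton Income Tax: taxable = £6,960.00 − 2×£980.00 = £5,000.00
  10% × £5,000.00 = £500.00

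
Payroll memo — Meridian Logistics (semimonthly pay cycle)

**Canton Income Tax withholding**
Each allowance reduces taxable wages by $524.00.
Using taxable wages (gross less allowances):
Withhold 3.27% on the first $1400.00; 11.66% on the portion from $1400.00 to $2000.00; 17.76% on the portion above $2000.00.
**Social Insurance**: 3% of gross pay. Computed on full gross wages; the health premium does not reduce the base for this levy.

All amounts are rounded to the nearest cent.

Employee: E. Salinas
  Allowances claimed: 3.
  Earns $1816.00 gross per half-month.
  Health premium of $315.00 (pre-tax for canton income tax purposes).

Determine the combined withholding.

Canton Income Tax: taxable = $1816.00 − $315.00 − 3×$524.00 = $-71.00
  Taxable ≤ 0 → $0.00
Social Insurance: 3% × $1816.00 = $54.48
Total: $0.00 + $54.48 = $54.48

$54.48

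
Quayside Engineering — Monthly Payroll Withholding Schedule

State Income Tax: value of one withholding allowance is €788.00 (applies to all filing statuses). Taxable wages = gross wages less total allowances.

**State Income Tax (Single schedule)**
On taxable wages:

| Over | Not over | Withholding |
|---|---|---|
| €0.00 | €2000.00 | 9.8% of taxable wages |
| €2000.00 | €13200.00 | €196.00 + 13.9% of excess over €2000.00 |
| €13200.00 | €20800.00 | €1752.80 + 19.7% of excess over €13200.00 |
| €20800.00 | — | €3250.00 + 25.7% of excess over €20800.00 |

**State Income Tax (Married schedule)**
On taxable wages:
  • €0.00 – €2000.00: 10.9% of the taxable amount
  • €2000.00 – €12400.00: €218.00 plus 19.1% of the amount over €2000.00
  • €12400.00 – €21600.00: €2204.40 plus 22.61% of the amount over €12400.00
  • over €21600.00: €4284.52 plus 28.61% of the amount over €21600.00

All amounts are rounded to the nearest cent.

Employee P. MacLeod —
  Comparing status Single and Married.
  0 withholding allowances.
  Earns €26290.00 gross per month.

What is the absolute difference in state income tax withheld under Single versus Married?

State Income Tax (Single): taxable = €26290.00
  €3250.00 + 25.7% × (€26290.00 − €20800.00) = €3250.00 + 25.7% × €5490.00 = €4660.93
State Income Tax (Married): taxable = €26290.00
  €4284.52 + 28.61% × (€26290.00 − €21600.00) = €4284.52 + 28.61% × €4690.00 = €5626.33
Difference: |€4660.93 − €5626.33| = €965.40 (higher under Married)

€965.40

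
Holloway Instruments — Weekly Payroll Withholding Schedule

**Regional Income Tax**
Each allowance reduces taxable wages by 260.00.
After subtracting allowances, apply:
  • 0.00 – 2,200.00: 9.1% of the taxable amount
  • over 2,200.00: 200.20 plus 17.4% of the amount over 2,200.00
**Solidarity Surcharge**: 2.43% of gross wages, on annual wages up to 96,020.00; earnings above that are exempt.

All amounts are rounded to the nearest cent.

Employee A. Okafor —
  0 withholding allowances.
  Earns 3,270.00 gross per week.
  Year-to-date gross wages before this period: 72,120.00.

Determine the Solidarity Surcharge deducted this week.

79.46

Solidarity Surcharge: 2.43% × 3,270.00 = 79.46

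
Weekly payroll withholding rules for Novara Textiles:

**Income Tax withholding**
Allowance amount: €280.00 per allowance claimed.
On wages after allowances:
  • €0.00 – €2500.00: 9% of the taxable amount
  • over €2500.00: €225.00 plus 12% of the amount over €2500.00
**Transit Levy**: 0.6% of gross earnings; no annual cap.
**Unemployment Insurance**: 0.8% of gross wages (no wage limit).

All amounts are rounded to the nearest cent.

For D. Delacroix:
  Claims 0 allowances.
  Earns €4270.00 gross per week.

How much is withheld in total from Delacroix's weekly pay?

€497.18

Income Tax: taxable = €4270.00
  €225.00 + 12% × (€4270.00 − €2500.00) = €225.00 + 12% × €1770.00 = €437.40
Transit Levy: 0.6% × €4270.00 = €25.62
Unemployment Insurance: 0.8% × €4270.00 = €34.16
Total: €437.40 + €25.62 + €34.16 = €497.18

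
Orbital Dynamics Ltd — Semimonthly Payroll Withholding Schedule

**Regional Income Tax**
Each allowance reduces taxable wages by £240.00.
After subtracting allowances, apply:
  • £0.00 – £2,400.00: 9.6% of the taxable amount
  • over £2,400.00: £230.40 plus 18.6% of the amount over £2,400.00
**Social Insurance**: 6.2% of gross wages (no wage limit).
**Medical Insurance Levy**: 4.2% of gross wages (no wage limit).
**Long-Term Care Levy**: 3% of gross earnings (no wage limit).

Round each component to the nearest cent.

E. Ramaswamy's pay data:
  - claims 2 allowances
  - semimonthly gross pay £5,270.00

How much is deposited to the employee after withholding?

£3,888.88

Regional Income Tax: taxable = £5,270.00 − 2×£240.00 = £4,790.00
  £230.40 + 18.6% × (£4,790.00 − £2,400.00) = £230.40 + 18.6% × £2,390.00 = £674.94
Social Insurance: 6.2% × £5,270.00 = £326.74
Medical Insurance Levy: 4.2% × £5,270.00 = £221.34
Long-Term Care Levy: 3% × £5,270.00 = £158.10
Total withheld: £674.94 + £326.74 + £221.34 + £158.10 = £1,381.12
Net pay: £5,270.00 − £1,381.12 = £3,888.88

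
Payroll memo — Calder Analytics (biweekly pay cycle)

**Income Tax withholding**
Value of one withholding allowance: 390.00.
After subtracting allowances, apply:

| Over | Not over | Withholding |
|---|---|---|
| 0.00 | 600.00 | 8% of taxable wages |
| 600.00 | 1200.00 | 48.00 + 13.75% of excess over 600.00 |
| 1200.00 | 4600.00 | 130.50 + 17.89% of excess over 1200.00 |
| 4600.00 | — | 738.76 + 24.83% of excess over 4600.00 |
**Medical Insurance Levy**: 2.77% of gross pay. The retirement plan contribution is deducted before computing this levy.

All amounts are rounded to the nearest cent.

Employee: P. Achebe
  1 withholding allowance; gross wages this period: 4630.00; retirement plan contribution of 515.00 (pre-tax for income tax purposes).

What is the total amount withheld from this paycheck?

696.21

Income Tax: taxable = 4630.00 − 515.00 − 1×390.00 = 3725.00
  130.50 + 17.89% × (3725.00 − 1200.00) = 130.50 + 17.89% × 2525.00 = 582.22
Medical Insurance Levy: 2.77% × 4115.00 = 113.99
Total: 582.22 + 113.99 = 696.21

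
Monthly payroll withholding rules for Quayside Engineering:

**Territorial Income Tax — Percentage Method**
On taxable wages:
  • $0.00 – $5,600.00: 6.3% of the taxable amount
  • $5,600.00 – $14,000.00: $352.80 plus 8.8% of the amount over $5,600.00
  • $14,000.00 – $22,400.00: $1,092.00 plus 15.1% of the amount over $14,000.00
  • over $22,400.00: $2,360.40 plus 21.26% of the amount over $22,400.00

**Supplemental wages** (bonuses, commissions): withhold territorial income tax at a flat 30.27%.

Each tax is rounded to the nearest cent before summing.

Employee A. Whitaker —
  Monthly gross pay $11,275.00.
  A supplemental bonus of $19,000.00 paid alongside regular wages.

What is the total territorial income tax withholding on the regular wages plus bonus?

Territorial Income Tax: taxable = $11,275.00
  $352.80 + 8.8% × ($11,275.00 − $5,600.00) = $352.80 + 8.8% × $5,675.00 = $852.20
Supplemental (30.27% flat on bonus): 30.27% × $19,000.00 = $5,751.30
Total territorial income tax: $852.20 + $5,751.30 = $6,603.50

$6,603.50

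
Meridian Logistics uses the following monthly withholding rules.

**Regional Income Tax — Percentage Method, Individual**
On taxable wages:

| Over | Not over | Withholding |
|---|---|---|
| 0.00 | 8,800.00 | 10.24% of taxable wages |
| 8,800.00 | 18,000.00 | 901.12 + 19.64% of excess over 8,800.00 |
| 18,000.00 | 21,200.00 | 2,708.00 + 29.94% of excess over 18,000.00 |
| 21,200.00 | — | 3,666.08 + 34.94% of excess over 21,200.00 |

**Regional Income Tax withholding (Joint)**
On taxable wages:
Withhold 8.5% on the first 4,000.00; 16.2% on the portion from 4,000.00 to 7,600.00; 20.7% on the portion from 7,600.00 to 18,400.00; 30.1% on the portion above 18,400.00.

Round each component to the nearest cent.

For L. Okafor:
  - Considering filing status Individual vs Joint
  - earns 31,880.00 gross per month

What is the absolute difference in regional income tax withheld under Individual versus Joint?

181.39

Regional Income Tax (Individual): taxable = 31,880.00
  3,666.08 + 34.94% × (31,880.00 − 21,200.00) = 3,666.08 + 34.94% × 10,680.00 = 7,397.67
Regional Income Tax (Joint): taxable = 31,880.00
  3,158.80 + 30.1% × (31,880.00 − 18,400.00) = 3,158.80 + 30.1% × 13,480.00 = 7,216.28
Difference: |7,397.67 − 7,216.28| = 181.39 (higher under Individual)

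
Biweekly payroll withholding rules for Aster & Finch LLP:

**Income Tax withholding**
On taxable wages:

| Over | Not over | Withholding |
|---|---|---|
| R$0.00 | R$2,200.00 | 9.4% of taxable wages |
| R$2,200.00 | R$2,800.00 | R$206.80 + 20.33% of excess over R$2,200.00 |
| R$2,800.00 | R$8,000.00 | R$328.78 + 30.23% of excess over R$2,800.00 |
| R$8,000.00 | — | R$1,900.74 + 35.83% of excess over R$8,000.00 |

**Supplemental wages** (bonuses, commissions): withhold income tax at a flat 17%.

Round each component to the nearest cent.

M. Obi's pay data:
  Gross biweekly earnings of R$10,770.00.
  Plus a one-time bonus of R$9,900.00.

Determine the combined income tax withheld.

Income Tax: taxable = R$10,770.00
  R$1,900.74 + 35.83% × (R$10,770.00 − R$8,000.00) = R$1,900.74 + 35.83% × R$2,770.00 = R$2,893.23
Supplemental (17% flat on bonus): 17% × R$9,900.00 = R$1,683.00
Total income tax: R$2,893.23 + R$1,683.00 = R$4,576.23

R$4,576.23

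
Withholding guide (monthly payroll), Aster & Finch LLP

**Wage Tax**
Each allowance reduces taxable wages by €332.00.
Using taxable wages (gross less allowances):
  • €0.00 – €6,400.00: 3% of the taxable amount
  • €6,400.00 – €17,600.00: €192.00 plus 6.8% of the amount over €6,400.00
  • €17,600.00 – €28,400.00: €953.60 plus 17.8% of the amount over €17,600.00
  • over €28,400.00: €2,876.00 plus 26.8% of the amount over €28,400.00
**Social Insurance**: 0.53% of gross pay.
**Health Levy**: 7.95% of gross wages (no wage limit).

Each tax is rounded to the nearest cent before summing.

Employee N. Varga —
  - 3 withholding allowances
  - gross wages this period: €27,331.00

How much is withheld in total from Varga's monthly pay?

€4,826.09

Wage Tax: taxable = €27,331.00 − 3×€332.00 = €26,335.00
  €953.60 + 17.8% × (€26,335.00 − €17,600.00) = €953.60 + 17.8% × €8,735.00 = €2,508.43
Social Insurance: 0.53% × €27,331.00 = €144.85
Health Levy: 7.95% × €27,331.00 = €2,172.81
Total: €2,508.43 + €144.85 + €2,172.81 = €4,826.09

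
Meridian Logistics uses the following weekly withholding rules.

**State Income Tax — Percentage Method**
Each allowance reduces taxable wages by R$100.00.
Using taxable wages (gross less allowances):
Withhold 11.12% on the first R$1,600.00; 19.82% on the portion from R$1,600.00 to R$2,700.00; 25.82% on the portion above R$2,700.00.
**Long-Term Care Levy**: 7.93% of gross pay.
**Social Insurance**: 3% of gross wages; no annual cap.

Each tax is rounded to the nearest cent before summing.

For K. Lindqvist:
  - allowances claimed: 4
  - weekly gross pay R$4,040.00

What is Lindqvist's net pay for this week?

State Income Tax: taxable = R$4,040.00 − 4×R$100.00 = R$3,640.00
  R$395.94 + 25.82% × (R$3,640.00 − R$2,700.00) = R$395.94 + 25.82% × R$940.00 = R$638.65
Long-Term Care Levy: 7.93% × R$4,040.00 = R$320.37
Social Insurance: 3% × R$4,040.00 = R$121.20
Total withheld: R$638.65 + R$320.37 + R$121.20 = R$1,080.22
Net pay: R$4,040.00 − R$1,080.22 = R$2,959.78

R$2,959.78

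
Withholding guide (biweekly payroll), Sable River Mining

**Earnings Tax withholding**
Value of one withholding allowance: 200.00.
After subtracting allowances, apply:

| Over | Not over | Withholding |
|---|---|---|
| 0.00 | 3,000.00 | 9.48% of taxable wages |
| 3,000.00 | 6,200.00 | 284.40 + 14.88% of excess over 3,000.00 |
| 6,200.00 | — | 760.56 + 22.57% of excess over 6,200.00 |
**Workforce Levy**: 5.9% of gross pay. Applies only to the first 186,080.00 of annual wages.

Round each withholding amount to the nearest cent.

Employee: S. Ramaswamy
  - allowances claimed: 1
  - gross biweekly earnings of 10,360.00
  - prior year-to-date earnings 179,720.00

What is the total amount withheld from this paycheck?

2,029.57

Earnings Tax: taxable = 10,360.00 − 1×200.00 = 10,160.00
  760.56 + 22.57% × (10,160.00 − 6,200.00) = 760.56 + 22.57% × 3,960.00 = 1,654.33
Workforce Levy: cap 186,080.00 − YTD 179,720.00 = 6,360.00 subject; 5.9% × 6,360.00 = 375.24
Total: 1,654.33 + 375.24 = 2,029.57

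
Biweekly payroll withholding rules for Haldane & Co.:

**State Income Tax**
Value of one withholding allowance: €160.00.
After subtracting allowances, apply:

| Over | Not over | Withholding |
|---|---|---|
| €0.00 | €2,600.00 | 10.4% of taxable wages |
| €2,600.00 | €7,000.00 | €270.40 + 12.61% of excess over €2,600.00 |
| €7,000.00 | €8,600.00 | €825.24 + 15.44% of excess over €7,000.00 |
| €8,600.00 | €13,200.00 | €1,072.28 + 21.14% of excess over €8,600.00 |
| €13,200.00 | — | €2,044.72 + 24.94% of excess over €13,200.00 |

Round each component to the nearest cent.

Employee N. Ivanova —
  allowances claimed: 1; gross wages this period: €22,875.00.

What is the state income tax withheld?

€4,417.76

State Income Tax: taxable = €22,875.00 − 1×€160.00 = €22,715.00
  €2,044.72 + 24.94% × (€22,715.00 − €13,200.00) = €2,044.72 + 24.94% × €9,515.00 = €4,417.76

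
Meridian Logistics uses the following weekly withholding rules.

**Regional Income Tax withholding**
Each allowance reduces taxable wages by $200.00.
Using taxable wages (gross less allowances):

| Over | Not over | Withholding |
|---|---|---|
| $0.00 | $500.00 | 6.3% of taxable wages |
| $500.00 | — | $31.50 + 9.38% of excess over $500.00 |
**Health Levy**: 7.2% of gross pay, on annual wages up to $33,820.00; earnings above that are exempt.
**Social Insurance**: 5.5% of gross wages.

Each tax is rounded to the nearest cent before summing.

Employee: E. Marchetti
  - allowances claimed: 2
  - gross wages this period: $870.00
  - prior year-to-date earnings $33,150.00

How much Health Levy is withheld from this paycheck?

Health Levy: cap $33,820.00 − YTD $33,150.00 = $670.00 subject; 7.2% × $670.00 = $48.24

$48.24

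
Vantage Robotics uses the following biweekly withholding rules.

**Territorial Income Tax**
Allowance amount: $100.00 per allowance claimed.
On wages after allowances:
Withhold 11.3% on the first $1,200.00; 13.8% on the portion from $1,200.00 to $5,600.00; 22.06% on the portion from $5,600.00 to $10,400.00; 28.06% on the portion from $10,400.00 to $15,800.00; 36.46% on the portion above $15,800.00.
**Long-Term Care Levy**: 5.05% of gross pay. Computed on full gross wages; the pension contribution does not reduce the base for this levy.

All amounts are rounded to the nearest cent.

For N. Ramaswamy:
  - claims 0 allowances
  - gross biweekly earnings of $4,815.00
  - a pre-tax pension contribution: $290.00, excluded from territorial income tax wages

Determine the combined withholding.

$837.61

Territorial Income Tax: taxable = $4,815.00 − $290.00 = $4,525.00
  $135.60 + 13.8% × ($4,525.00 − $1,200.00) = $135.60 + 13.8% × $3,325.00 = $594.45
Long-Term Care Levy: 5.05% × $4,815.00 = $243.16
Total: $594.45 + $243.16 = $837.61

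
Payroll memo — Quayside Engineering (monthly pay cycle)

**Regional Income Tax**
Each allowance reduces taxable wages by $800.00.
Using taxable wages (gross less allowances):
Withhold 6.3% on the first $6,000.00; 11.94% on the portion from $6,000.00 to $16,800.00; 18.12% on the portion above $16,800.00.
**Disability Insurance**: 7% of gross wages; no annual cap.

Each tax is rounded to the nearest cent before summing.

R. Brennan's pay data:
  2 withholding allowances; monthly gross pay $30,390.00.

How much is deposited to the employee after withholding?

Regional Income Tax: taxable = $30,390.00 − 2×$800.00 = $28,790.00
  $1,667.52 + 18.12% × ($28,790.00 − $16,800.00) = $1,667.52 + 18.12% × $11,990.00 = $3,840.11
Disability Insurance: 7% × $30,390.00 = $2,127.30
Total withheld: $3,840.11 + $2,127.30 = $5,967.41
Net pay: $30,390.00 − $5,967.41 = $24,422.59

$24,422.59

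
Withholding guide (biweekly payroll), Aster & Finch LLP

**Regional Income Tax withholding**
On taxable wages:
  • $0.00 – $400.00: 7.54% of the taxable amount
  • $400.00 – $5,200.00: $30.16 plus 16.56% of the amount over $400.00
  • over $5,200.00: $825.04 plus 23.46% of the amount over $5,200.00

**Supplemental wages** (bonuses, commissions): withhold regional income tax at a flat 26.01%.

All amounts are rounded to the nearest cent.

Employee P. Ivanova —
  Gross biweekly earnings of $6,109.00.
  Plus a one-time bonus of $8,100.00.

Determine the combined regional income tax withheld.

Regional Income Tax: taxable = $6,109.00
  $825.04 + 23.46% × ($6,109.00 − $5,200.00) = $825.04 + 23.46% × $909.00 = $1,038.29
Supplemental (26.01% flat on bonus): 26.01% × $8,100.00 = $2,106.81
Total regional income tax: $1,038.29 + $2,106.81 = $3,145.10

$3,145.10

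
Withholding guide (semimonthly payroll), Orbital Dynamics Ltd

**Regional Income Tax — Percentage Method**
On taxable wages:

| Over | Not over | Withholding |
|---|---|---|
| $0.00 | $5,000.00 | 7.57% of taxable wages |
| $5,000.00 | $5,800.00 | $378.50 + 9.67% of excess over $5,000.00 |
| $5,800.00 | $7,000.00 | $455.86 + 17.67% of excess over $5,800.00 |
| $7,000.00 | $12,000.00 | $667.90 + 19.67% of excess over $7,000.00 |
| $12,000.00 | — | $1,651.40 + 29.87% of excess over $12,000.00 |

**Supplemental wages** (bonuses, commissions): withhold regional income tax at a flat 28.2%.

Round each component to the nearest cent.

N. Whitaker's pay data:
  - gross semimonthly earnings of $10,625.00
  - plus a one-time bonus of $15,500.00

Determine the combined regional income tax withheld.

Regional Income Tax: taxable = $10,625.00
  $667.90 + 19.67% × ($10,625.00 − $7,000.00) = $667.90 + 19.67% × $3,625.00 = $1,380.94
Supplemental (28.2% flat on bonus): 28.2% × $15,500.00 = $4,371.00
Total regional income tax: $1,380.94 + $4,371.00 = $5,751.94

$5,751.94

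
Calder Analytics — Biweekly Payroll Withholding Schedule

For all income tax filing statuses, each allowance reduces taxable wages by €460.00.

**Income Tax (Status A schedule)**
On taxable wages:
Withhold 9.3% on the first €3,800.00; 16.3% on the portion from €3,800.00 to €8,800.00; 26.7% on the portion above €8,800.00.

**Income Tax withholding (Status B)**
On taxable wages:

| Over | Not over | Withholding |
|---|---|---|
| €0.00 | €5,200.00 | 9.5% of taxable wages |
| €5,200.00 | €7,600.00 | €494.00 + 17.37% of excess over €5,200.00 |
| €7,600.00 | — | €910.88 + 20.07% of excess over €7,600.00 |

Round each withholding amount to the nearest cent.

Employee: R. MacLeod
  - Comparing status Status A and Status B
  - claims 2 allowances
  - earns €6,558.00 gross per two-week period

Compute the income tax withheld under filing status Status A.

Income Tax (Status A): taxable = €6,558.00 − 2×€460.00 = €5,638.00
  €353.40 + 16.3% × (€5,638.00 − €3,800.00) = €353.40 + 16.3% × €1,838.00 = €652.99

€652.99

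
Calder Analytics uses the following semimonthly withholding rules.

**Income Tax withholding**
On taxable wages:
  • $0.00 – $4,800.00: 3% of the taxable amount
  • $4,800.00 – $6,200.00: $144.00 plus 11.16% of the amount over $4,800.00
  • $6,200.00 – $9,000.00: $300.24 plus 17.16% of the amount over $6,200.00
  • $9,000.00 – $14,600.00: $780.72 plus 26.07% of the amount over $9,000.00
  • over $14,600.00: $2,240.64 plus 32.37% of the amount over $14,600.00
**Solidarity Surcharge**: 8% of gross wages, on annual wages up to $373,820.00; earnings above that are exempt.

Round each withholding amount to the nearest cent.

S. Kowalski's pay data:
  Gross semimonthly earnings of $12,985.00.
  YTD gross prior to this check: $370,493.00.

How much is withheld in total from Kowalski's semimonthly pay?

$2,085.77

Income Tax: taxable = $12,985.00
  $780.72 + 26.07% × ($12,985.00 − $9,000.00) = $780.72 + 26.07% × $3,985.00 = $1,819.61
Solidarity Surcharge: cap $373,820.00 − YTD $370,493.00 = $3,327.00 subject; 8% × $3,327.00 = $266.16
Total: $1,819.61 + $266.16 = $2,085.77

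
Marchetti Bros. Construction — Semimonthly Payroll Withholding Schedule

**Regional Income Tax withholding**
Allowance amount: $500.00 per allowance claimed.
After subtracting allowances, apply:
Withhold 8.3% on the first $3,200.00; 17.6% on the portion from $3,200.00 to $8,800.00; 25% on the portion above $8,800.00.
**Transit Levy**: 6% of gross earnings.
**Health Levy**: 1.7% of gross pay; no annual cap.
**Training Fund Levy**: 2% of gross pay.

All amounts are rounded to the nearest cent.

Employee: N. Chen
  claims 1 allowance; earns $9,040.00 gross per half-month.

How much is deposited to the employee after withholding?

$6,957.68

Regional Income Tax: taxable = $9,040.00 − 1×$500.00 = $8,540.00
  $265.60 + 17.6% × ($8,540.00 − $3,200.00) = $265.60 + 17.6% × $5,340.00 = $1,205.44
Transit Levy: 6% × $9,040.00 = $542.40
Health Levy: 1.7% × $9,040.00 = $153.68
Training Fund Levy: 2% × $9,040.00 = $180.80
Total withheld: $1,205.44 + $542.40 + $153.68 + $180.80 = $2,082.32
Net pay: $9,040.00 − $2,082.32 = $6,957.68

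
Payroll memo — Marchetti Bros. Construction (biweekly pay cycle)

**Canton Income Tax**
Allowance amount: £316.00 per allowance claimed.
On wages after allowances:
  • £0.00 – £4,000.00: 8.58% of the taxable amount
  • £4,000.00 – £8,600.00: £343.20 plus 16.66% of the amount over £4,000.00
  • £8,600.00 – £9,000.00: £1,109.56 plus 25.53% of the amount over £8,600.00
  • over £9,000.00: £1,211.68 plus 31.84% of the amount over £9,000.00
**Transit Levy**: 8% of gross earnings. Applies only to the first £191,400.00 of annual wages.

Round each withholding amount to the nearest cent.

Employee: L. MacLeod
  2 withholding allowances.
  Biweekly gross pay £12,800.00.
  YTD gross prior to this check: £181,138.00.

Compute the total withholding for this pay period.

£3,041.33

Canton Income Tax: taxable = £12,800.00 − 2×£316.00 = £12,168.00
  £1,211.68 + 31.84% × (£12,168.00 − £9,000.00) = £1,211.68 + 31.84% × £3,168.00 = £2,220.37
Transit Levy: cap £191,400.00 − YTD £181,138.00 = £10,262.00 subject; 8% × £10,262.00 = £820.96
Total: £2,220.37 + £820.96 = £3,041.33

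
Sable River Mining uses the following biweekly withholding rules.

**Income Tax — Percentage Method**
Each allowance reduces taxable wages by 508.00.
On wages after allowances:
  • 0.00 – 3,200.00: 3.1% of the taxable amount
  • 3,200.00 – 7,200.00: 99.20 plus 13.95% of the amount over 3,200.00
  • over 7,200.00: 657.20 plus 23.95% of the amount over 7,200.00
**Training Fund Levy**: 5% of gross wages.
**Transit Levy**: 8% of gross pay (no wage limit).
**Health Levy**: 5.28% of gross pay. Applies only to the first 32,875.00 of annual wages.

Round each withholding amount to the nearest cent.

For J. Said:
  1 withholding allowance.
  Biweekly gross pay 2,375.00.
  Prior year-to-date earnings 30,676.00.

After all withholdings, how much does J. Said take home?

Income Tax: taxable = 2,375.00 − 1×508.00 = 1,867.00
  3.1% × 1,867.00 = 57.88
Training Fund Levy: 5% × 2,375.00 = 118.75
Transit Levy: 8% × 2,375.00 = 190.00
Health Levy: cap 32,875.00 − YTD 30,676.00 = 2,199.00 subject; 5.28% × 2,199.00 = 116.11
Total withheld: 57.88 + 118.75 + 190.00 + 116.11 = 482.74
Net pay: 2,375.00 − 482.74 = 1,892.26

1,892.26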